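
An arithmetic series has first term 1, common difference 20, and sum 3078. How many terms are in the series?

Using S = n/2 × [2a + (n-1)d]
3078 = n/2 × [2(1) + (n-1)(20)]
3078 = n/2 × [2 + 20n - 20]
6156 = n × [-18 + 20n]
20n² + (-18)n - 6156 = 0
Discriminant: Δ = (-18)² - 4(20)(-6156) = 324 + 492480 = 492804
√Δ = 702
n = [-(-18) + √Δ] / (2·20) = (18 + 702) / 40 = 720 / 40 = 18
(The negative root is discarded since n must be a positive integer.)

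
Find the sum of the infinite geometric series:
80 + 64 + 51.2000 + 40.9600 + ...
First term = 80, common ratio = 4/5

For |r| < 1, S = a / (1 - r)
S = 80 / (1 - (4/5))
S = 80 / (1/5)
S = 400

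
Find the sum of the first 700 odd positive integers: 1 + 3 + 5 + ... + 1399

Sum of first n odd numbers = n²
= 700²
= 490000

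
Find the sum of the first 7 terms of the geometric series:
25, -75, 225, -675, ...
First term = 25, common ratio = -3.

Sₙ = a(1 - rⁿ) / (1 - r)
S_7 = 25(1 - (-3)^7) / (1 - (-3))
S_7 = 25(1 - (-2187)) / (4)
S_7 = 13675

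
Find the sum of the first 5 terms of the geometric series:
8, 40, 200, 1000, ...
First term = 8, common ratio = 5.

Sₙ = a(1 - rⁿ) / (1 - r)
S_5 = 8(1 - 5^5) / (1 - 5)
S_5 = 8(1 - 3125) / (-4)
S_5 = 6248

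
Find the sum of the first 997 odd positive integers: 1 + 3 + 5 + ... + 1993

Sum of first n odd numbers = n²
= 997²
= 994009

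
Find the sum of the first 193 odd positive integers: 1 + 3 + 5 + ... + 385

Sum of first n odd numbers = n²
= 193²
= 37249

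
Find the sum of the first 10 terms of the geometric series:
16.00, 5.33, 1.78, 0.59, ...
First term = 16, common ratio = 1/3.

Sₙ = a(1 - rⁿ) / (1 - r)
S_10 = 16(1 - (1/3)^10) / (1 - (1/3))
S_10 = 16(1 - (1/59049)) / (2/3)
S_10 = 472384/19683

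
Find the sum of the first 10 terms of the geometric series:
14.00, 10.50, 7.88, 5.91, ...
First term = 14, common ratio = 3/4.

Sₙ = a(1 - rⁿ) / (1 - r)
S_10 = 14(1 - (3/4)^10) / (1 - (3/4))
S_10 = 14(1 - (59049/1048576)) / (1/4)
S_10 = 6926689/131072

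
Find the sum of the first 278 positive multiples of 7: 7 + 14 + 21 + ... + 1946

Factor out 7: = 7(1 + 2 + ... + 278) = 7 × n(n+1)/2
= 7 × 278×279/2
= 7 × 38781
= 271467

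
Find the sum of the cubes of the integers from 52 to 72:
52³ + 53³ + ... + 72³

Use ∑_{k=1}^{n} k³ = [n(n+1)/2]², then subtract the first 51 terms.
∑_{k=1}^{72} k³ = [72×73/2]² = 2628² = 6906384
∑_{k=1}^{51} k³ = [51×52/2]² = 1326² = 1758276
∑_{k=52}^{72} k³ = 6906384 - 1758276 = 5148108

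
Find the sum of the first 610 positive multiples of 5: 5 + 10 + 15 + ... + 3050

Factor out 5: = 5(1 + 2 + ... + 610) = 5 × n(n+1)/2
= 5 × 610×611/2
= 5 × 186355
= 931775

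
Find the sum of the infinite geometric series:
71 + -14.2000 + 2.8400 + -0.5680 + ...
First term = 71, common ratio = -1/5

For |r| < 1, S = a / (1 - r)
S = 71 / (1 - (-1/5))
S = 71 / (6/5)
S = 355/6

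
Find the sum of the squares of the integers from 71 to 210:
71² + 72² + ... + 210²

Use ∑_{k=1}^{n} k² = n(n+1)(2n+1)/6, then subtract the first 70 terms.
∑_{k=1}^{210} k² = 210×211×421/6 = 3109085
∑_{k=1}^{70} k² = 70×71×141/6 = 116795
∑_{k=71}^{210} k² = 3109085 - 116795 = 2992290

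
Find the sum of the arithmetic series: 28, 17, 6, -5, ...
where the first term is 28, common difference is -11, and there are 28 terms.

Sₙ = n/2 × (first + last)
Last term = a + (n-1)d = 28 + (28-1)×(-11) = -269
S_28 = 28/2 × (28 + (-269))
S_28 = 28/2 × (-241) = -3374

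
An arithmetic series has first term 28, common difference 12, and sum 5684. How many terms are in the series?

Using S = n/2 × [2a + (n-1)d]
5684 = n/2 × [2(28) + (n-1)(12)]
5684 = n/2 × [56 + 12n - 12]
11368 = n × [44 + 12n]
12n² + (44)n - 11368 = 0
Discriminant: Δ = (44)² - 4(12)(-11368) = 1936 + 545664 = 547600
√Δ = 740
n = [-(44) + √Δ] / (2·12) = (-44 + 740) / 24 = 696 / 24 = 29
(The negative root is discarded since n must be a positive integer.)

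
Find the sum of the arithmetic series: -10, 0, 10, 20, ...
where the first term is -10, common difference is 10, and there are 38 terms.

Sₙ = n/2 × (first + last)
Last term = a + (n-1)d = -10 + (38-1)×10 = 360
S_38 = 38/2 × (-10 + 360)
S_38 = 38/2 × 350 = 6650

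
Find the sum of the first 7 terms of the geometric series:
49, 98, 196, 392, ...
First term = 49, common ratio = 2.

Sₙ = a(1 - rⁿ) / (1 - r)
S_7 = 49(1 - 2^7) / (1 - 2)
S_7 = 49(1 - 128) / (-1)
S_7 = 6223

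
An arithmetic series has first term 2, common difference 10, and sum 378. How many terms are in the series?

Using S = n/2 × [2a + (n-1)d]
378 = n/2 × [2(2) + (n-1)(10)]
378 = n/2 × [4 + 10n - 10]
756 = n × [-6 + 10n]
10n² + (-6)n - 756 = 0
Discriminant: Δ = (-6)² - 4(10)(-756) = 36 + 30240 = 30276
√Δ = 174
n = [-(-6) + √Δ] / (2·10) = (6 + 174) / 20 = 180 / 20 = 9
(The negative root is discarded since n must be a positive integer.)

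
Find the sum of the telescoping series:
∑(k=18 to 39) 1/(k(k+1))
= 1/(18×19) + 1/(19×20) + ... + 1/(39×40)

Partial fractions: 1/(k(k+1)) = 1/k - 1/(k+1)
The series telescopes:
= (1/18 - 1/19) + (1/19 - 1/20) + ... + (1/39 - 1/40)
= 1/18 - 1/40
= 11/360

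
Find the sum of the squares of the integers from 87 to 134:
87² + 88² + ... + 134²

Use ∑_{k=1}^{n} k² = n(n+1)(2n+1)/6, then subtract the first 86 terms.
∑_{k=1}^{134} k² = 134×135×269/6 = 811035
∑_{k=1}^{86} k² = 86×87×173/6 = 215731
∑_{k=87}^{134} k² = 811035 - 215731 = 595304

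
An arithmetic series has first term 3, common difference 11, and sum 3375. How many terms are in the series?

Using S = n/2 × [2a + (n-1)d]
3375 = n/2 × [2(3) + (n-1)(11)]
3375 = n/2 × [6 + 11n - 11]
6750 = n × [-5 + 11n]
11n² + (-5)n - 6750 = 0
Discriminant: Δ = (-5)² - 4(11)(-6750) = 25 + 297000 = 297025
√Δ = 545
n = [-(-5) + √Δ] / (2·11) = (5 + 545) / 22 = 550 / 22 = 25
(The negative root is discarded since n must be a positive integer.)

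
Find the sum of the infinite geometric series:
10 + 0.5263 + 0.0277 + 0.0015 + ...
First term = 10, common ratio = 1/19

For |r| < 1, S = a / (1 - r)
S = 10 / (1 - (1/19))
S = 10 / (18/19)
S = 95/9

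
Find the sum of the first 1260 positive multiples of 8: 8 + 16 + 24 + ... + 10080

Factor out 8: = 8(1 + 2 + ... + 1260) = 8 × n(n+1)/2
= 8 × 1260×1261/2
= 8 × 794430
= 6355440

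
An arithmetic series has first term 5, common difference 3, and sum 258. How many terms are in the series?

Using S = n/2 × [2a + (n-1)d]
258 = n/2 × [2(5) + (n-1)(3)]
258 = n/2 × [10 + 3n - 3]
516 = n × [7 + 3n]
3n² + (7)n - 516 = 0
Discriminant: Δ = (7)² - 4(3)(-516) = 49 + 6192 = 6241
√Δ = 79
n = [-(7) + √Δ] / (2·3) = (-7 + 79) / 6 = 72 / 6 = 12
(The negative root is discarded since n must be a positive integer.)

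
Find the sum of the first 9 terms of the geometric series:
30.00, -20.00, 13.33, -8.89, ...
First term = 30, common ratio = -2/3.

Sₙ = a(1 - rⁿ) / (1 - r)
S_9 = 30(1 - (-2/3)^9) / (1 - (-2/3))
S_9 = 30(1 - (-512/19683)) / (5/3)
S_9 = 40390/2187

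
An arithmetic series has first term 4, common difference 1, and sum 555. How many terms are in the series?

Using S = n/2 × [2a + (n-1)d]
555 = n/2 × [2(4) + (n-1)(1)]
555 = n/2 × [8 + 1n - 1]
1110 = n × [7 + 1n]
1n² + (7)n - 1110 = 0
Discriminant: Δ = (7)² - 4(1)(-1110) = 49 + 4440 = 4489
√Δ = 67
n = [-(7) + √Δ] / (2·1) = (-7 + 67) / 2 = 60 / 2 = 30
(The negative root is discarded since n must be a positive integer.)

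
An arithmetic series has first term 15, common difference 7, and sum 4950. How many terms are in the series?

Using S = n/2 × [2a + (n-1)d]
4950 = n/2 × [2(15) + (n-1)(7)]
4950 = n/2 × [30 + 7n - 7]
9900 = n × [23 + 7n]
7n² + (23)n - 9900 = 0
Discriminant: Δ = (23)² - 4(7)(-9900) = 529 + 277200 = 277729
√Δ = 527
n = [-(23) + √Δ] / (2·7) = (-23 + 527) / 14 = 504 / 14 = 36
(The negative root is discarded since n must be a positive integer.)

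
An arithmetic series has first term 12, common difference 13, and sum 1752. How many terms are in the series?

Using S = n/2 × [2a + (n-1)d]
1752 = n/2 × [2(12) + (n-1)(13)]
1752 = n/2 × [24 + 13n - 13]
3504 = n × [11 + 13n]
13n² + (11)n - 3504 = 0
Discriminant: Δ = (11)² - 4(13)(-3504) = 121 + 182208 = 182329
√Δ = 427
n = [-(11) + √Δ] / (2·13) = (-11 + 427) / 26 = 416 / 26 = 16
(The negative root is discarded since n must be a positive integer.)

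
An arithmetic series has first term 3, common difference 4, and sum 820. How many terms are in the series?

Using S = n/2 × [2a + (n-1)d]
820 = n/2 × [2(3) + (n-1)(4)]
820 = n/2 × [6 + 4n - 4]
1640 = n × [2 + 4n]
4n² + (2)n - 1640 = 0
Discriminant: Δ = (2)² - 4(4)(-1640) = 4 + 26240 = 26244
√Δ = 162
n = [-(2) + √Δ] / (2·4) = (-2 + 162) / 8 = 160 / 8 = 20
(The negative root is discarded since n must be a positive integer.)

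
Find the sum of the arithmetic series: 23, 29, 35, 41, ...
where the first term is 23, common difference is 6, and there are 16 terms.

Sₙ = n/2 × (first + last)
Last term = a + (n-1)d = 23 + (16-1)×6 = 113
S_16 = 16/2 × (23 + 113)
S_16 = 16/2 × 136 = 1088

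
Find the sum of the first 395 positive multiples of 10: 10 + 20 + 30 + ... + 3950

Factor out 10: = 10(1 + 2 + ... + 395) = 10 × n(n+1)/2
= 10 × 395×396/2
= 10 × 78210
= 782100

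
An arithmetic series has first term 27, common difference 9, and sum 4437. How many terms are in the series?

Using S = n/2 × [2a + (n-1)d]
4437 = n/2 × [2(27) + (n-1)(9)]
4437 = n/2 × [54 + 9n - 9]
8874 = n × [45 + 9n]
9n² + (45)n - 8874 = 0
Discriminant: Δ = (45)² - 4(9)(-8874) = 2025 + 319464 = 321489
√Δ = 567
n = [-(45) + √Δ] / (2·9) = (-45 + 567) / 18 = 522 / 18 = 29
(The negative root is discarded since n must be a positive integer.)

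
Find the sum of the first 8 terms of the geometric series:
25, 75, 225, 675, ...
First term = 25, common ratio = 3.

Sₙ = a(1 - rⁿ) / (1 - r)
S_8 = 25(1 - 3^8) / (1 - 3)
S_8 = 25(1 - 6561) / (-2)
S_8 = 82000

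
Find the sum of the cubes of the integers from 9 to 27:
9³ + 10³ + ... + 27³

Use ∑_{k=1}^{n} k³ = [n(n+1)/2]², then subtract the first 8 terms.
∑_{k=1}^{27} k³ = [27×28/2]² = 378² = 142884
∑_{k=1}^{8} k³ = [8×9/2]² = 36² = 1296
∑_{k=9}^{27} k³ = 142884 - 1296 = 141588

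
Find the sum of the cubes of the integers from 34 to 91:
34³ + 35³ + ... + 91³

Use ∑_{k=1}^{n} k³ = [n(n+1)/2]², then subtract the first 33 terms.
∑_{k=1}^{91} k³ = [91×92/2]² = 4186² = 17522596
∑_{k=1}^{33} k³ = [33×34/2]² = 561² = 314721
∑_{k=34}^{91} k³ = 17522596 - 314721 = 17207875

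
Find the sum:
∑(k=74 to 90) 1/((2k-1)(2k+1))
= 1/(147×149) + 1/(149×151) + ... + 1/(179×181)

Partial fractions: 1/((2k-1)(2k+1)) = (1/2)[1/(2k-1) - 1/(2k+1)]
The series telescopes:
= (1/2)[1/147 - 1/181]
= 17/26607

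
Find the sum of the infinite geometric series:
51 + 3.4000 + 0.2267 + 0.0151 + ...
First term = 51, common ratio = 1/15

For |r| < 1, S = a / (1 - r)
S = 51 / (1 - (1/15))
S = 51 / (14/15)
S = 765/14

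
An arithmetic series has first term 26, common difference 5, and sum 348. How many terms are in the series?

Using S = n/2 × [2a + (n-1)d]
348 = n/2 × [2(26) + (n-1)(5)]
348 = n/2 × [52 + 5n - 5]
696 = n × [47 + 5n]
5n² + (47)n - 696 = 0
Discriminant: Δ = (47)² - 4(5)(-696) = 2209 + 13920 = 16129
√Δ = 127
n = [-(47) + √Δ] / (2·5) = (-47 + 127) / 10 = 80 / 10 = 8
(The negative root is discarded since n must be a positive integer.)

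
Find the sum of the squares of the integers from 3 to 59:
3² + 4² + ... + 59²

Use ∑_{k=1}^{n} k² = n(n+1)(2n+1)/6, then subtract the first 2 terms.
∑_{k=1}^{59} k² = 59×60×119/6 = 70210
∑_{k=1}^{2} k² = 2×3×5/6 = 5
∑_{k=3}^{59} k² = 70210 - 5 = 70205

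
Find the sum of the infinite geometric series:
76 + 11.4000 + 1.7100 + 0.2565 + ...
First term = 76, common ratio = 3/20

For |r| < 1, S = a / (1 - r)
S = 76 / (1 - (3/20))
S = 76 / (17/20)
S = 1520/17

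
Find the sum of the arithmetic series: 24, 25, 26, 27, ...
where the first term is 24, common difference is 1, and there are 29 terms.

Sₙ = n/2 × (first + last)
Last term = a + (n-1)d = 24 + (29-1)×1 = 52
S_29 = 29/2 × (24 + 52)
S_29 = 29/2 × 76 = 1102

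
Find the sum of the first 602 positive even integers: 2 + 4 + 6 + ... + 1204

Sum of first n even numbers = n(n+1)
= 602×603
= 363006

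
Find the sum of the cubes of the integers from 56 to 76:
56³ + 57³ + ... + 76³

Use ∑_{k=1}^{n} k³ = [n(n+1)/2]², then subtract the first 55 terms.
∑_{k=1}^{76} k³ = [76×77/2]² = 2926² = 8561476
∑_{k=1}^{55} k³ = [55×56/2]² = 1540² = 2371600
∑_{k=56}^{76} k³ = 8561476 - 2371600 = 6189876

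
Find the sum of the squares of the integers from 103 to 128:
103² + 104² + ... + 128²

Use ∑_{k=1}^{n} k² = n(n+1)(2n+1)/6, then subtract the first 102 terms.
∑_{k=1}^{128} k² = 128×129×257/6 = 707264
∑_{k=1}^{102} k² = 102×103×205/6 = 358955
∑_{k=103}^{128} k² = 707264 - 358955 = 348309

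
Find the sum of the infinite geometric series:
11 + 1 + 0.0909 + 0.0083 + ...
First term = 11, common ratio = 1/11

For |r| < 1, S = a / (1 - r)
S = 11 / (1 - (1/11))
S = 11 / (10/11)
S = 121/10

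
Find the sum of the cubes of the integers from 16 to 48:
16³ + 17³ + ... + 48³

Use ∑_{k=1}^{n} k³ = [n(n+1)/2]², then subtract the first 15 terms.
∑_{k=1}^{48} k³ = [48×49/2]² = 1176² = 1382976
∑_{k=1}^{15} k³ = [15×16/2]² = 120² = 14400
∑_{k=16}^{48} k³ = 1382976 - 14400 = 1368576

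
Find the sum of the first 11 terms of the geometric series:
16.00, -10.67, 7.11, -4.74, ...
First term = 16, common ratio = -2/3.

Sₙ = a(1 - rⁿ) / (1 - r)
S_11 = 16(1 - (-2/3)^11) / (1 - (-2/3))
S_11 = 16(1 - (-2048/177147)) / (5/3)
S_11 = 573424/59049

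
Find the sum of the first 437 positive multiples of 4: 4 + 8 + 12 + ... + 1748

Factor out 4: = 4(1 + 2 + ... + 437) = 4 × n(n+1)/2
= 4 × 437×438/2
= 4 × 95703
= 382812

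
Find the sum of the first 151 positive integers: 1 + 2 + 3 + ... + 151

Formula: ∑k = n(n+1)/2
= 151×152/2
= 22952/2
= 11476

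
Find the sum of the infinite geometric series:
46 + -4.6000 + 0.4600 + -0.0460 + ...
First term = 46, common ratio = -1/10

For |r| < 1, S = a / (1 - r)
S = 46 / (1 - (-1/10))
S = 46 / (11/10)
S = 460/11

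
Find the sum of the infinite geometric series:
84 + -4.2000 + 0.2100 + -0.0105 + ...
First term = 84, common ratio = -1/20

For |r| < 1, S = a / (1 - r)
S = 84 / (1 - (-1/20))
S = 84 / (21/20)
S = 80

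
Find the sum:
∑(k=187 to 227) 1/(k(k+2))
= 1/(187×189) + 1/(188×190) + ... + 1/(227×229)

Partial fractions: 1/(k(k+2)) = (1/2)[1/k - 1/(k+2)]
Telescoping leaves the first two and last two terms:
= (1/2)[1/187 + 1/188 - 1/228 - 1/229]
= 439151/458891268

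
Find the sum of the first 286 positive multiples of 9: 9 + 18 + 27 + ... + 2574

Factor out 9: = 9(1 + 2 + ... + 286) = 9 × n(n+1)/2
= 9 × 286×287/2
= 9 × 41041
= 369369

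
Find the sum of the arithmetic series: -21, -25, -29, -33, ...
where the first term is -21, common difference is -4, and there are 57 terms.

Sₙ = n/2 × (first + last)
Last term = a + (n-1)d = -21 + (57-1)×(-4) = -245
S_57 = 57/2 × (-21 + (-245))
S_57 = 57/2 × (-266) = -7581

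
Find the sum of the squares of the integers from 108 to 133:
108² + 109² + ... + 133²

Use ∑_{k=1}^{n} k² = n(n+1)(2n+1)/6, then subtract the first 107 terms.
∑_{k=1}^{133} k² = 133×134×267/6 = 793079
∑_{k=1}^{107} k² = 107×108×215/6 = 414090
∑_{k=108}^{133} k² = 793079 - 414090 = 378989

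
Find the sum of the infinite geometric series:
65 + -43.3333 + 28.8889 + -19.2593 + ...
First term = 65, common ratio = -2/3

For |r| < 1, S = a / (1 - r)
S = 65 / (1 - (-2/3))
S = 65 / (5/3)
S = 39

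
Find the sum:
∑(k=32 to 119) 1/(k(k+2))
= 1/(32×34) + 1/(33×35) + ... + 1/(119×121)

Partial fractions: 1/(k(k+2)) = (1/2)[1/k - 1/(k+2)]
Telescoping leaves the first two and last two terms:
= (1/2)[1/32 + 1/33 - 1/120 - 1/121]
= 2611/116160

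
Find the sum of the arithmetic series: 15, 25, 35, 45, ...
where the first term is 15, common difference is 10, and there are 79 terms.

Sₙ = n/2 × (first + last)
Last term = a + (n-1)d = 15 + (79-1)×10 = 795
S_79 = 79/2 × (15 + 795)
S_79 = 79/2 × 810 = 31995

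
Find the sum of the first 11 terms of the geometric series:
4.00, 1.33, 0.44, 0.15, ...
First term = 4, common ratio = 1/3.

Sₙ = a(1 - rⁿ) / (1 - r)
S_11 = 4(1 - (1/3)^11) / (1 - (1/3))
S_11 = 4(1 - (1/177147)) / (2/3)
S_11 = 354292/59049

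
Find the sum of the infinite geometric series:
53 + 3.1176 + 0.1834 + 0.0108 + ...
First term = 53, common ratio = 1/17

For |r| < 1, S = a / (1 - r)
S = 53 / (1 - (1/17))
S = 53 / (16/17)
S = 901/16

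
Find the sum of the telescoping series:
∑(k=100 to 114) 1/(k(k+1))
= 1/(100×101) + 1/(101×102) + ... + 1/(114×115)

Partial fractions: 1/(k(k+1)) = 1/k - 1/(k+1)
The series telescopes:
= (1/100 - 1/101) + (1/101 - 1/102) + ... + (1/114 - 1/115)
= 1/100 - 1/115
= 3/2300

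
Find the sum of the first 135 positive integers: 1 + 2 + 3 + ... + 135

Formula: ∑k = n(n+1)/2
= 135×136/2
= 18360/2
= 9180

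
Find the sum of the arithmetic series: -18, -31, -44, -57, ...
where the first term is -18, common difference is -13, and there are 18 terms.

Sₙ = n/2 × (first + last)
Last term = a + (n-1)d = -18 + (18-1)×(-13) = -239
S_18 = 18/2 × (-18 + (-239))
S_18 = 18/2 × (-257) = -2313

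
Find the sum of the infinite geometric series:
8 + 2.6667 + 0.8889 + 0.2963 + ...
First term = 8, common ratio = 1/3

For |r| < 1, S = a / (1 - r)
S = 8 / (1 - (1/3))
S = 8 / (2/3)
S = 12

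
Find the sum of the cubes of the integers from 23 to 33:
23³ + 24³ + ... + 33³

Use ∑_{k=1}^{n} k³ = [n(n+1)/2]², then subtract the first 22 terms.
∑_{k=1}^{33} k³ = [33×34/2]² = 561² = 314721
∑_{k=1}^{22} k³ = [22×23/2]² = 253² = 64009
∑_{k=23}^{33} k³ = 314721 - 64009 = 250712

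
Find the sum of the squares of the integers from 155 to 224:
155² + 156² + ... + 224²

Use ∑_{k=1}^{n} k² = n(n+1)(2n+1)/6, then subtract the first 154 terms.
∑_{k=1}^{224} k² = 224×225×449/6 = 3771600
∑_{k=1}^{154} k² = 154×155×309/6 = 1229305
∑_{k=155}^{224} k² = 3771600 - 1229305 = 2542295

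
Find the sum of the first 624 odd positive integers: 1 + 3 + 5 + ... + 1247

Sum of first n odd numbers = n²
= 624²
= 389376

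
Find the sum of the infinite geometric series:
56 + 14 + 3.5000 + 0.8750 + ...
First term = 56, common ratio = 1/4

For |r| < 1, S = a / (1 - r)
S = 56 / (1 - (1/4))
S = 56 / (3/4)
S = 224/3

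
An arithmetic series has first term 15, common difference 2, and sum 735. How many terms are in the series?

Using S = n/2 × [2a + (n-1)d]
735 = n/2 × [2(15) + (n-1)(2)]
735 = n/2 × [30 + 2n - 2]
1470 = n × [28 + 2n]
2n² + (28)n - 1470 = 0
Discriminant: Δ = (28)² - 4(2)(-1470) = 784 + 11760 = 12544
√Δ = 112
n = [-(28) + √Δ] / (2·2) = (-28 + 112) / 4 = 84 / 4 = 21
(The negative root is discarded since n must be a positive integer.)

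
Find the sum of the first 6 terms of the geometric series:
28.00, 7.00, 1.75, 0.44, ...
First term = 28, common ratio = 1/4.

Sₙ = a(1 - rⁿ) / (1 - r)
S_6 = 28(1 - (1/4)^6) / (1 - (1/4))
S_6 = 28(1 - (1/4096)) / (3/4)
S_6 = 9555/256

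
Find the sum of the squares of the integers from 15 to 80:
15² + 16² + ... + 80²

Use ∑_{k=1}^{n} k² = n(n+1)(2n+1)/6, then subtract the first 14 terms.
∑_{k=1}^{80} k² = 80×81×161/6 = 173880
∑_{k=1}^{14} k² = 14×15×29/6 = 1015
∑_{k=15}^{80} k² = 173880 - 1015 = 172865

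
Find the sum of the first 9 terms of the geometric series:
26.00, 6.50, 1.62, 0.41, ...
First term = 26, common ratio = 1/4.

Sₙ = a(1 - rⁿ) / (1 - r)
S_9 = 26(1 - (1/4)^9) / (1 - (1/4))
S_9 = 26(1 - (1/262144)) / (3/4)
S_9 = 1135953/32768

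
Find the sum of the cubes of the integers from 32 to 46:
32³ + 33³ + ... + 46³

Use ∑_{k=1}^{n} k³ = [n(n+1)/2]², then subtract the first 31 terms.
∑_{k=1}^{46} k³ = [46×47/2]² = 1081² = 1168561
∑_{k=1}^{31} k³ = [31×32/2]² = 496² = 246016
∑_{k=32}^{46} k³ = 1168561 - 246016 = 922545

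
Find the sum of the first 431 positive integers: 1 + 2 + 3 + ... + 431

Formula: ∑k = n(n+1)/2
= 431×432/2
= 186192/2
= 93096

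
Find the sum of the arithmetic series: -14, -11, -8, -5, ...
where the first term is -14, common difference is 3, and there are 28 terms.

Sₙ = n/2 × (first + last)
Last term = a + (n-1)d = -14 + (28-1)×3 = 67
S_28 = 28/2 × (-14 + 67)
S_28 = 28/2 × 53 = 742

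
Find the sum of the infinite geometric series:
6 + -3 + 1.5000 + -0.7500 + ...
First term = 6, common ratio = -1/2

For |r| < 1, S = a / (1 - r)
S = 6 / (1 - (-1/2))
S = 6 / (3/2)
S = 4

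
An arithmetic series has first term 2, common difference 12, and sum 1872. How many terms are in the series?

Using S = n/2 × [2a + (n-1)d]
1872 = n/2 × [2(2) + (n-1)(12)]
1872 = n/2 × [4 + 12n - 12]
3744 = n × [-8 + 12n]
12n² + (-8)n - 3744 = 0
Discriminant: Δ = (-8)² - 4(12)(-3744) = 64 + 179712 = 179776
√Δ = 424
n = [-(-8) + √Δ] / (2·12) = (8 + 424) / 24 = 432 / 24 = 18
(The negative root is discarded since n must be a positive integer.)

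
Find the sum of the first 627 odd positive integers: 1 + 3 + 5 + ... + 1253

Sum of first n odd numbers = n²
= 627²
= 393129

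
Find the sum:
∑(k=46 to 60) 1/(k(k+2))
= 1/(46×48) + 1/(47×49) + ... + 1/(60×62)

Partial fractions: 1/(k(k+2)) = (1/2)[1/k - 1/(k+2)]
Telescoping leaves the first two and last two terms:
= (1/2)[1/46 + 1/47 - 1/61 - 1/62]
= 10725/2044171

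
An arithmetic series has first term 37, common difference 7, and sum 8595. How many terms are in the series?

Using S = n/2 × [2a + (n-1)d]
8595 = n/2 × [2(37) + (n-1)(7)]
8595 = n/2 × [74 + 7n - 7]
17190 = n × [67 + 7n]
7n² + (67)n - 17190 = 0
Discriminant: Δ = (67)² - 4(7)(-17190) = 4489 + 481320 = 485809
√Δ = 697
n = [-(67) + √Δ] / (2·7) = (-67 + 697) / 14 = 630 / 14 = 45
(The negative root is discarded since n must be a positive integer.)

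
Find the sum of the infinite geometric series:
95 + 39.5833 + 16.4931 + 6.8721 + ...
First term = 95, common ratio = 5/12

For |r| < 1, S = a / (1 - r)
S = 95 / (1 - (5/12))
S = 95 / (7/12)
S = 1140/7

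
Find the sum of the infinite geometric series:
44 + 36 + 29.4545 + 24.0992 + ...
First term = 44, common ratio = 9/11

For |r| < 1, S = a / (1 - r)
S = 44 / (1 - (9/11))
S = 44 / (2/11)
S = 242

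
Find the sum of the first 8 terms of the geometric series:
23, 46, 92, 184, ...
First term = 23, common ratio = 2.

Sₙ = a(1 - rⁿ) / (1 - r)
S_8 = 23(1 - 2^8) / (1 - 2)
S_8 = 23(1 - 256) / (-1)
S_8 = 5865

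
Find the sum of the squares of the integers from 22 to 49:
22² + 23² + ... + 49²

Use ∑_{k=1}^{n} k² = n(n+1)(2n+1)/6, then subtract the first 21 terms.
∑_{k=1}^{49} k² = 49×50×99/6 = 40425
∑_{k=1}^{21} k² = 21×22×43/6 = 3311
∑_{k=22}^{49} k² = 40425 - 3311 = 37114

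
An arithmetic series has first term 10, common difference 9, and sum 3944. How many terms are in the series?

Using S = n/2 × [2a + (n-1)d]
3944 = n/2 × [2(10) + (n-1)(9)]
3944 = n/2 × [20 + 9n - 9]
7888 = n × [11 + 9n]
9n² + (11)n - 7888 = 0
Discriminant: Δ = (11)² - 4(9)(-7888) = 121 + 283968 = 284089
√Δ = 533
n = [-(11) + √Δ] / (2·9) = (-11 + 533) / 18 = 522 / 18 = 29
(The negative root is discarded since n must be a positive integer.)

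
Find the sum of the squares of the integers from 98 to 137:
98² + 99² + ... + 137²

Use ∑_{k=1}^{n} k² = n(n+1)(2n+1)/6, then subtract the first 97 terms.
∑_{k=1}^{137} k² = 137×138×275/6 = 866525
∑_{k=1}^{97} k² = 97×98×195/6 = 308945
∑_{k=98}^{137} k² = 866525 - 308945 = 557580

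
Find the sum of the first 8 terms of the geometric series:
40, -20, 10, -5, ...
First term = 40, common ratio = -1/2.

Sₙ = a(1 - rⁿ) / (1 - r)
S_8 = 40(1 - (-1/2)^8) / (1 - (-1/2))
S_8 = 40(1 - (1/256)) / (3/2)
S_8 = 425/16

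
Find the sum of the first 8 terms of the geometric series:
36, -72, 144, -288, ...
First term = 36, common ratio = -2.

Sₙ = a(1 - rⁿ) / (1 - r)
S_8 = 36(1 - (-2)^8) / (1 - (-2))
S_8 = 36(1 - 256) / (3)
S_8 = -3060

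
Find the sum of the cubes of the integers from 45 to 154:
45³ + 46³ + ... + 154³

Use ∑_{k=1}^{n} k³ = [n(n+1)/2]², then subtract the first 44 terms.
∑_{k=1}^{154} k³ = [154×155/2]² = 11935² = 142444225
∑_{k=1}^{44} k³ = [44×45/2]² = 990² = 980100
∑_{k=45}^{154} k³ = 142444225 - 980100 = 141464125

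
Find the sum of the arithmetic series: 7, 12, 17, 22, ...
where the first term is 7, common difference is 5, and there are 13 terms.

Sₙ = n/2 × (first + last)
Last term = a + (n-1)d = 7 + (13-1)×5 = 67
S_13 = 13/2 × (7 + 67)
S_13 = 13/2 × 74 = 481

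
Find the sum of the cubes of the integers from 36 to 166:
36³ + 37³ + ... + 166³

Use ∑_{k=1}^{n} k³ = [n(n+1)/2]², then subtract the first 35 terms.
∑_{k=1}^{166} k³ = [166×167/2]² = 13861² = 192127321
∑_{k=1}^{35} k³ = [35×36/2]² = 630² = 396900
∑_{k=36}^{166} k³ = 192127321 - 396900 = 191730421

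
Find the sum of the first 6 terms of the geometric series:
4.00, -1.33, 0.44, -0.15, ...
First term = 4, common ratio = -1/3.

Sₙ = a(1 - rⁿ) / (1 - r)
S_6 = 4(1 - (-1/3)^6) / (1 - (-1/3))
S_6 = 4(1 - (1/729)) / (4/3)
S_6 = 728/243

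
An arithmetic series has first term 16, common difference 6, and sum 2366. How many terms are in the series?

Using S = n/2 × [2a + (n-1)d]
2366 = n/2 × [2(16) + (n-1)(6)]
2366 = n/2 × [32 + 6n - 6]
4732 = n × [26 + 6n]
6n² + (26)n - 4732 = 0
Discriminant: Δ = (26)² - 4(6)(-4732) = 676 + 113568 = 114244
√Δ = 338
n = [-(26) + √Δ] / (2·6) = (-26 + 338) / 12 = 312 / 12 = 26
(The negative root is discarded since n must be a positive integer.)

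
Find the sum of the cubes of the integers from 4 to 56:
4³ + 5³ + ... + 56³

Use ∑_{k=1}^{n} k³ = [n(n+1)/2]², then subtract the first 3 terms.
∑_{k=1}^{56} k³ = [56×57/2]² = 1596² = 2547216
∑_{k=1}^{3} k³ = [3×4/2]² = 6² = 36
∑_{k=4}^{56} k³ = 2547216 - 36 = 2547180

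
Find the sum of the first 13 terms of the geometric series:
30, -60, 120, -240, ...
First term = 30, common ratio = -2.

Sₙ = a(1 - rⁿ) / (1 - r)
S_13 = 30(1 - (-2)^13) / (1 - (-2))
S_13 = 30(1 - (-8192)) / (3)
S_13 = 81930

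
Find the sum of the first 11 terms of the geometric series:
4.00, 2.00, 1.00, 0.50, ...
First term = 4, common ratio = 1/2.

Sₙ = a(1 - rⁿ) / (1 - r)
S_11 = 4(1 - (1/2)^11) / (1 - (1/2))
S_11 = 4(1 - (1/2048)) / (1/2)
S_11 = 2047/256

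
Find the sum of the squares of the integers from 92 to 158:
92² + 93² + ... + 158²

Use ∑_{k=1}^{n} k² = n(n+1)(2n+1)/6, then subtract the first 91 terms.
∑_{k=1}^{158} k² = 158×159×317/6 = 1327279
∑_{k=1}^{91} k² = 91×92×183/6 = 255346
∑_{k=92}^{158} k² = 1327279 - 255346 = 1071933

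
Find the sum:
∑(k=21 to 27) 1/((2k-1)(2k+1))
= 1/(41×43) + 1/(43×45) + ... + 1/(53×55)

Partial fractions: 1/((2k-1)(2k+1)) = (1/2)[1/(2k-1) - 1/(2k+1)]
The series telescopes:
= (1/2)[1/41 - 1/55]
= 7/2255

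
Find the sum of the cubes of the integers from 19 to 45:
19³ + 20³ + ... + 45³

Use ∑_{k=1}^{n} k³ = [n(n+1)/2]², then subtract the first 18 terms.
∑_{k=1}^{45} k³ = [45×46/2]² = 1035² = 1071225
∑_{k=1}^{18} k³ = [18×19/2]² = 171² = 29241
∑_{k=19}^{45} k³ = 1071225 - 29241 = 1041984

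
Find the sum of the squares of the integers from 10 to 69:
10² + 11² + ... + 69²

Use ∑_{k=1}^{n} k² = n(n+1)(2n+1)/6, then subtract the first 9 terms.
∑_{k=1}^{69} k² = 69×70×139/6 = 111895
∑_{k=1}^{9} k² = 9×10×19/6 = 285
∑_{k=10}^{69} k² = 111895 - 285 = 111610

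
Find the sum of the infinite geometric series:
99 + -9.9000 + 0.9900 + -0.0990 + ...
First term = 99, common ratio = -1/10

For |r| < 1, S = a / (1 - r)
S = 99 / (1 - (-1/10))
S = 99 / (11/10)
S = 90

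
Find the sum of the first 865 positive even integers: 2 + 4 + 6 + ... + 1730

Sum of first n even numbers = n(n+1)
= 865×866
= 749090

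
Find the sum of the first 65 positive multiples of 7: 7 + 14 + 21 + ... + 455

Factor out 7: = 7(1 + 2 + ... + 65) = 7 × n(n+1)/2
= 7 × 65×66/2
= 7 × 2145
= 15015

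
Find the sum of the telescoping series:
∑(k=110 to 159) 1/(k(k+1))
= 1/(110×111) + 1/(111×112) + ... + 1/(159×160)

Partial fractions: 1/(k(k+1)) = 1/k - 1/(k+1)
The series telescopes:
= (1/110 - 1/111) + (1/111 - 1/112) + ... + (1/159 - 1/160)
= 1/110 - 1/160
= 1/352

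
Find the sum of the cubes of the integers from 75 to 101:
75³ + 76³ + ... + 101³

Use ∑_{k=1}^{n} k³ = [n(n+1)/2]², then subtract the first 74 terms.
∑_{k=1}^{101} k³ = [101×102/2]² = 5151² = 26532801
∑_{k=1}^{74} k³ = [74×75/2]² = 2775² = 7700625
∑_{k=75}^{101} k³ = 26532801 - 7700625 = 18832176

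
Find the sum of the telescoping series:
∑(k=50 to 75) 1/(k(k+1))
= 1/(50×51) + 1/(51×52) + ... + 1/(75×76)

Partial fractions: 1/(k(k+1)) = 1/k - 1/(k+1)
The series telescopes:
= (1/50 - 1/51) + (1/51 - 1/52) + ... + (1/75 - 1/76)
= 1/50 - 1/76
= 13/1900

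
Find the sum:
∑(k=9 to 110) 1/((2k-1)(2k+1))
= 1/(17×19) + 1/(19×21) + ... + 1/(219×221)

Partial fractions: 1/((2k-1)(2k+1)) = (1/2)[1/(2k-1) - 1/(2k+1)]
The series telescopes:
= (1/2)[1/17 - 1/221]
= 6/221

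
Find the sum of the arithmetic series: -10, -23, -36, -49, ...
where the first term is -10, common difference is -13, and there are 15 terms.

Sₙ = n/2 × (first + last)
Last term = a + (n-1)d = -10 + (15-1)×(-13) = -192
S_15 = 15/2 × (-10 + (-192))
S_15 = 15/2 × (-202) = -1515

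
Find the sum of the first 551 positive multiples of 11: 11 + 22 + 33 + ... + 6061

Factor out 11: = 11(1 + 2 + ... + 551) = 11 × n(n+1)/2
= 11 × 551×552/2
= 11 × 152076
= 1672836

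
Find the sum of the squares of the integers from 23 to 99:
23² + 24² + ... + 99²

Use ∑_{k=1}^{n} k² = n(n+1)(2n+1)/6, then subtract the first 22 terms.
∑_{k=1}^{99} k² = 99×100×199/6 = 328350
∑_{k=1}^{22} k² = 22×23×45/6 = 3795
∑_{k=23}^{99} k² = 328350 - 3795 = 324555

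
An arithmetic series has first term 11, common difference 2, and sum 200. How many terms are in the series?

Using S = n/2 × [2a + (n-1)d]
200 = n/2 × [2(11) + (n-1)(2)]
200 = n/2 × [22 + 2n - 2]
400 = n × [20 + 2n]
2n² + (20)n - 400 = 0
Discriminant: Δ = (20)² - 4(2)(-400) = 400 + 3200 = 3600
√Δ = 60
n = [-(20) + √Δ] / (2·2) = (-20 + 60) / 4 = 40 / 4 = 10
(The negative root is discarded since n must be a positive integer.)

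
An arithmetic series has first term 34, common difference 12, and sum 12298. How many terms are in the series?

Using S = n/2 × [2a + (n-1)d]
12298 = n/2 × [2(34) + (n-1)(12)]
12298 = n/2 × [68 + 12n - 12]
24596 = n × [56 + 12n]
12n² + (56)n - 24596 = 0
Discriminant: Δ = (56)² - 4(12)(-24596) = 3136 + 1180608 = 1183744
√Δ = 1088
n = [-(56) + √Δ] / (2·12) = (-56 + 1088) / 24 = 1032 / 24 = 43
(The negative root is discarded since n must be a positive integer.)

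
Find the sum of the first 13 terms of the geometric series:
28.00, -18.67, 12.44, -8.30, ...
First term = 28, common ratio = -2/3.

Sₙ = a(1 - rⁿ) / (1 - r)
S_13 = 28(1 - (-2/3)^13) / (1 - (-2/3))
S_13 = 28(1 - (-8192/1594323)) / (5/3)
S_13 = 8974084/531441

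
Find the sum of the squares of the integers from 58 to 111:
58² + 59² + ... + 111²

Use ∑_{k=1}^{n} k² = n(n+1)(2n+1)/6, then subtract the first 57 terms.
∑_{k=1}^{111} k² = 111×112×223/6 = 462056
∑_{k=1}^{57} k² = 57×58×115/6 = 63365
∑_{k=58}^{111} k² = 462056 - 63365 = 398691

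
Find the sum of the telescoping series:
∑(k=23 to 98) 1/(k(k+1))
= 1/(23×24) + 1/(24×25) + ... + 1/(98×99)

Partial fractions: 1/(k(k+1)) = 1/k - 1/(k+1)
The series telescopes:
= (1/23 - 1/24) + (1/24 - 1/25) + ... + (1/98 - 1/99)
= 1/23 - 1/99
= 76/2277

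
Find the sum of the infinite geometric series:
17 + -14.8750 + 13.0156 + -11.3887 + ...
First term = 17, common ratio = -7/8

For |r| < 1, S = a / (1 - r)
S = 17 / (1 - (-7/8))
S = 17 / (15/8)
S = 136/15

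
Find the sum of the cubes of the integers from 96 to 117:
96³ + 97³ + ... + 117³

Use ∑_{k=1}^{n} k³ = [n(n+1)/2]², then subtract the first 95 terms.
∑_{k=1}^{117} k³ = [117×118/2]² = 6903² = 47651409
∑_{k=1}^{95} k³ = [95×96/2]² = 4560² = 20793600
∑_{k=96}^{117} k³ = 47651409 - 20793600 = 26857809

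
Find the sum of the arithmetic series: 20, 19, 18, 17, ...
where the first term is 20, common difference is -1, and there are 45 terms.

Sₙ = n/2 × (first + last)
Last term = a + (n-1)d = 20 + (45-1)×(-1) = -24
S_45 = 45/2 × (20 + (-24))
S_45 = 45/2 × (-4) = -90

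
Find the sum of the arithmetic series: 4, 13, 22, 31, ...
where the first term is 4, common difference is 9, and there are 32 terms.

Sₙ = n/2 × (first + last)
Last term = a + (n-1)d = 4 + (32-1)×9 = 283
S_32 = 32/2 × (4 + 283)
S_32 = 32/2 × 287 = 4592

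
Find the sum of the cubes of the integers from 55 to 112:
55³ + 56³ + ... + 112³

Use ∑_{k=1}^{n} k³ = [n(n+1)/2]², then subtract the first 54 terms.
∑_{k=1}^{112} k³ = [112×113/2]² = 6328² = 40043584
∑_{k=1}^{54} k³ = [54×55/2]² = 1485² = 2205225
∑_{k=55}^{112} k³ = 40043584 - 2205225 = 37838359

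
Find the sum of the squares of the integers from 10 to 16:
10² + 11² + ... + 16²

Use ∑_{k=1}^{n} k² = n(n+1)(2n+1)/6, then subtract the first 9 terms.
∑_{k=1}^{16} k² = 16×17×33/6 = 1496
∑_{k=1}^{9} k² = 9×10×19/6 = 285
∑_{k=10}^{16} k² = 1496 - 285 = 1211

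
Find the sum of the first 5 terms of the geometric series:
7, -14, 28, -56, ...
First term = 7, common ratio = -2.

Sₙ = a(1 - rⁿ) / (1 - r)
S_5 = 7(1 - (-2)^5) / (1 - (-2))
S_5 = 7(1 - (-32)) / (3)
S_5 = 77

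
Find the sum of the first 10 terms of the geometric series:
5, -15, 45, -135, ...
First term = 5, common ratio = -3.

Sₙ = a(1 - rⁿ) / (1 - r)
S_10 = 5(1 - (-3)^10) / (1 - (-3))
S_10 = 5(1 - 59049) / (4)
S_10 = -73810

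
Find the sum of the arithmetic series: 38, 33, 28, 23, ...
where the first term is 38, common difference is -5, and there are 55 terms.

Sₙ = n/2 × (first + last)
Last term = a + (n-1)d = 38 + (55-1)×(-5) = -232
S_55 = 55/2 × (38 + (-232))
S_55 = 55/2 × (-194) = -5335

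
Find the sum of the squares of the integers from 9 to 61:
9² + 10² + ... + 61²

Use ∑_{k=1}^{n} k² = n(n+1)(2n+1)/6, then subtract the first 8 terms.
∑_{k=1}^{61} k² = 61×62×123/6 = 77531
∑_{k=1}^{8} k² = 8×9×17/6 = 204
∑_{k=9}^{61} k² = 77531 - 204 = 77327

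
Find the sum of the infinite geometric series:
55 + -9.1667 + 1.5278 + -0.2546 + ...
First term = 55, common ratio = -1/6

For |r| < 1, S = a / (1 - r)
S = 55 / (1 - (-1/6))
S = 55 / (7/6)
S = 330/7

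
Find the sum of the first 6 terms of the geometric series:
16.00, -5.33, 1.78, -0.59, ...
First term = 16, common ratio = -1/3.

Sₙ = a(1 - rⁿ) / (1 - r)
S_6 = 16(1 - (-1/3)^6) / (1 - (-1/3))
S_6 = 16(1 - (1/729)) / (4/3)
S_6 = 2912/243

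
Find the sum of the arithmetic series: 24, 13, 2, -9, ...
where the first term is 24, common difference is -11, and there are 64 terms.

Sₙ = n/2 × (first + last)
Last term = a + (n-1)d = 24 + (64-1)×(-11) = -669
S_64 = 64/2 × (24 + (-669))
S_64 = 64/2 × (-645) = -20640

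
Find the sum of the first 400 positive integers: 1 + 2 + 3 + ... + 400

Formula: ∑k = n(n+1)/2
= 400×401/2
= 160400/2
= 80200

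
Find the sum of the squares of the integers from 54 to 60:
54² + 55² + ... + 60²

Use ∑_{k=1}^{n} k² = n(n+1)(2n+1)/6, then subtract the first 53 terms.
∑_{k=1}^{60} k² = 60×61×121/6 = 73810
∑_{k=1}^{53} k² = 53×54×107/6 = 51039
∑_{k=54}^{60} k² = 73810 - 51039 = 22771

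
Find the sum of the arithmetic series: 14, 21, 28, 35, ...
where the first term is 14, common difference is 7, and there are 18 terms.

Sₙ = n/2 × (first + last)
Last term = a + (n-1)d = 14 + (18-1)×7 = 133
S_18 = 18/2 × (14 + 133)
S_18 = 18/2 × 147 = 1323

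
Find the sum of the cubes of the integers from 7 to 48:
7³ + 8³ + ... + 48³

Use ∑_{k=1}^{n} k³ = [n(n+1)/2]², then subtract the first 6 terms.
∑_{k=1}^{48} k³ = [48×49/2]² = 1176² = 1382976
∑_{k=1}^{6} k³ = [6×7/2]² = 21² = 441
∑_{k=7}^{48} k³ = 1382976 - 441 = 1382535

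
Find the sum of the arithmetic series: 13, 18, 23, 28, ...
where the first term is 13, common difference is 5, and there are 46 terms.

Sₙ = n/2 × (first + last)
Last term = a + (n-1)d = 13 + (46-1)×5 = 238
S_46 = 46/2 × (13 + 238)
S_46 = 46/2 × 251 = 5773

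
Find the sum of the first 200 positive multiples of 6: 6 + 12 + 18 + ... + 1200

Factor out 6: = 6(1 + 2 + ... + 200) = 6 × n(n+1)/2
= 6 × 200×201/2
= 6 × 20100
= 120600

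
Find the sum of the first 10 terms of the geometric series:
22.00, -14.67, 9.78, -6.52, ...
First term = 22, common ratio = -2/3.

Sₙ = a(1 - rⁿ) / (1 - r)
S_10 = 22(1 - (-2/3)^10) / (1 - (-2/3))
S_10 = 22(1 - (1024/59049)) / (5/3)
S_10 = 255310/19683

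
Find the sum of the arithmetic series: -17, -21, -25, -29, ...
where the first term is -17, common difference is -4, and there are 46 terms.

Sₙ = n/2 × (first + last)
Last term = a + (n-1)d = -17 + (46-1)×(-4) = -197
S_46 = 46/2 × (-17 + (-197))
S_46 = 46/2 × (-214) = -4922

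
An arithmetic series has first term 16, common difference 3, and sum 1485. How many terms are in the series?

Using S = n/2 × [2a + (n-1)d]
1485 = n/2 × [2(16) + (n-1)(3)]
1485 = n/2 × [32 + 3n - 3]
2970 = n × [29 + 3n]
3n² + (29)n - 2970 = 0
Discriminant: Δ = (29)² - 4(3)(-2970) = 841 + 35640 = 36481
√Δ = 191
n = [-(29) + √Δ] / (2·3) = (-29 + 191) / 6 = 162 / 6 = 27
(The negative root is discarded since n must be a positive integer.)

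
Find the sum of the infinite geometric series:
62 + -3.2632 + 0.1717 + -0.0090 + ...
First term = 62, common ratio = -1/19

For |r| < 1, S = a / (1 - r)
S = 62 / (1 - (-1/19))
S = 62 / (20/19)
S = 589/10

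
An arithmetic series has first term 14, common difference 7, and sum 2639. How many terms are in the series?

Using S = n/2 × [2a + (n-1)d]
2639 = n/2 × [2(14) + (n-1)(7)]
2639 = n/2 × [28 + 7n - 7]
5278 = n × [21 + 7n]
7n² + (21)n - 5278 = 0
Discriminant: Δ = (21)² - 4(7)(-5278) = 441 + 147784 = 148225
√Δ = 385
n = [-(21) + √Δ] / (2·7) = (-21 + 385) / 14 = 364 / 14 = 26
(The negative root is discarded since n must be a positive integer.)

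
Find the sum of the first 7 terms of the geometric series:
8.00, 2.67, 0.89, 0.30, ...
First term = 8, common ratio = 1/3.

Sₙ = a(1 - rⁿ) / (1 - r)
S_7 = 8(1 - (1/3)^7) / (1 - (1/3))
S_7 = 8(1 - (1/2187)) / (2/3)
S_7 = 8744/729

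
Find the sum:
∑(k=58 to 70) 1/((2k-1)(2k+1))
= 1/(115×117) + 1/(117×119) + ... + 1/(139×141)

Partial fractions: 1/((2k-1)(2k+1)) = (1/2)[1/(2k-1) - 1/(2k+1)]
The series telescopes:
= (1/2)[1/115 - 1/141]
= 13/16215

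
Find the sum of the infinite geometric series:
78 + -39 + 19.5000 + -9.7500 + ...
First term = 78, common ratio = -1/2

For |r| < 1, S = a / (1 - r)
S = 78 / (1 - (-1/2))
S = 78 / (3/2)
S = 52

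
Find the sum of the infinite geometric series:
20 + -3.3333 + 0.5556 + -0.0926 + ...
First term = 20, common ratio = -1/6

For |r| < 1, S = a / (1 - r)
S = 20 / (1 - (-1/6))
S = 20 / (7/6)
S = 120/7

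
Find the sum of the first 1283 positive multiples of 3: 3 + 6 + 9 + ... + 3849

Factor out 3: = 3(1 + 2 + ... + 1283) = 3 × n(n+1)/2
= 3 × 1283×1284/2
= 3 × 823686
= 2471058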